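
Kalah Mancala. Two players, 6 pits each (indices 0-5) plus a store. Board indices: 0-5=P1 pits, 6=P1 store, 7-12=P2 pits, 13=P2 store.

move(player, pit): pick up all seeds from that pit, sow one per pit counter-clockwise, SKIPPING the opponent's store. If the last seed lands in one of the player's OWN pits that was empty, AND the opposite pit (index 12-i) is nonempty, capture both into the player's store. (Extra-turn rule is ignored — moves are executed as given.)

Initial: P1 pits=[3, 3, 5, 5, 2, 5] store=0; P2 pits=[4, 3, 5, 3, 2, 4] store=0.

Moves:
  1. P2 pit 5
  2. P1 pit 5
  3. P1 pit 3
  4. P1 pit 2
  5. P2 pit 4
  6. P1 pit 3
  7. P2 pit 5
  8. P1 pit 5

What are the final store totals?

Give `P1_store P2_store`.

Move 1: P2 pit5 -> P1=[4,4,6,5,2,5](0) P2=[4,3,5,3,2,0](1)
Move 2: P1 pit5 -> P1=[4,4,6,5,2,0](1) P2=[5,4,6,4,2,0](1)
Move 3: P1 pit3 -> P1=[4,4,6,0,3,1](2) P2=[6,5,6,4,2,0](1)
Move 4: P1 pit2 -> P1=[4,4,0,1,4,2](3) P2=[7,6,6,4,2,0](1)
Move 5: P2 pit4 -> P1=[4,4,0,1,4,2](3) P2=[7,6,6,4,0,1](2)
Move 6: P1 pit3 -> P1=[4,4,0,0,5,2](3) P2=[7,6,6,4,0,1](2)
Move 7: P2 pit5 -> P1=[4,4,0,0,5,2](3) P2=[7,6,6,4,0,0](3)
Move 8: P1 pit5 -> P1=[4,4,0,0,5,0](4) P2=[8,6,6,4,0,0](3)

Answer: 4 3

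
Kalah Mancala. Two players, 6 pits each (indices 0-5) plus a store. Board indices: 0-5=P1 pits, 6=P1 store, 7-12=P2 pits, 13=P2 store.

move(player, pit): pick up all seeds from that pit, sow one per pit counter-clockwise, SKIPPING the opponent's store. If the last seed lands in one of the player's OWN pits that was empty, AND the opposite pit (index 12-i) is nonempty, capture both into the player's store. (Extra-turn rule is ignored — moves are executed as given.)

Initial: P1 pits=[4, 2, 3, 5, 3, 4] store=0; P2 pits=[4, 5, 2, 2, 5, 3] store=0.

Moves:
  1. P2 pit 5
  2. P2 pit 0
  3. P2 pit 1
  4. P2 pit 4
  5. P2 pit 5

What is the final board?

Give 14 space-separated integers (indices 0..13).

Move 1: P2 pit5 -> P1=[5,3,3,5,3,4](0) P2=[4,5,2,2,5,0](1)
Move 2: P2 pit0 -> P1=[5,3,3,5,3,4](0) P2=[0,6,3,3,6,0](1)
Move 3: P2 pit1 -> P1=[6,3,3,5,3,4](0) P2=[0,0,4,4,7,1](2)
Move 4: P2 pit4 -> P1=[7,4,4,6,4,4](0) P2=[0,0,4,4,0,2](3)
Move 5: P2 pit5 -> P1=[8,4,4,6,4,4](0) P2=[0,0,4,4,0,0](4)

Answer: 8 4 4 6 4 4 0 0 0 4 4 0 0 4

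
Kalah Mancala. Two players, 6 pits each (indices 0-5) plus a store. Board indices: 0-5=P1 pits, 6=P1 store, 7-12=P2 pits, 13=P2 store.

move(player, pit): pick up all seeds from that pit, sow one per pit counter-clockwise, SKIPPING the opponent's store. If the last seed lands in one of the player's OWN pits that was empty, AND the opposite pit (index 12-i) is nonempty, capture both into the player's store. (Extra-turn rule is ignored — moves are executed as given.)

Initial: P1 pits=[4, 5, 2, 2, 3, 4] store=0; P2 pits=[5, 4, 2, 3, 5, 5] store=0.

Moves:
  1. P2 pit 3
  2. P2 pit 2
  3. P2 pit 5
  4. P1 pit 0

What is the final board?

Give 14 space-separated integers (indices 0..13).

Answer: 0 7 4 4 5 5 0 5 4 0 1 7 0 2

Derivation:
Move 1: P2 pit3 -> P1=[4,5,2,2,3,4](0) P2=[5,4,2,0,6,6](1)
Move 2: P2 pit2 -> P1=[4,5,2,2,3,4](0) P2=[5,4,0,1,7,6](1)
Move 3: P2 pit5 -> P1=[5,6,3,3,4,4](0) P2=[5,4,0,1,7,0](2)
Move 4: P1 pit0 -> P1=[0,7,4,4,5,5](0) P2=[5,4,0,1,7,0](2)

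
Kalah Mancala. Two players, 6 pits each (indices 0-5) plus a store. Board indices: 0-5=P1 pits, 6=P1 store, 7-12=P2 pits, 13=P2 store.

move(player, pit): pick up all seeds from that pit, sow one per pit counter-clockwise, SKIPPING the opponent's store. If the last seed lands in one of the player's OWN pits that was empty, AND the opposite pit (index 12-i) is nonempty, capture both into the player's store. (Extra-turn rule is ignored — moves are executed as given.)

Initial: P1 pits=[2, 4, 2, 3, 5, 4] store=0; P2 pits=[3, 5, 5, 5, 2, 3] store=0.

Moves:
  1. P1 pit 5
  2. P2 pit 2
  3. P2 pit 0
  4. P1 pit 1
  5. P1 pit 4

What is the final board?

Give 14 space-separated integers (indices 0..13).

Answer: 3 0 3 4 0 2 3 1 8 2 8 4 4 1

Derivation:
Move 1: P1 pit5 -> P1=[2,4,2,3,5,0](1) P2=[4,6,6,5,2,3](0)
Move 2: P2 pit2 -> P1=[3,5,2,3,5,0](1) P2=[4,6,0,6,3,4](1)
Move 3: P2 pit0 -> P1=[3,5,2,3,5,0](1) P2=[0,7,1,7,4,4](1)
Move 4: P1 pit1 -> P1=[3,0,3,4,6,1](2) P2=[0,7,1,7,4,4](1)
Move 5: P1 pit4 -> P1=[3,0,3,4,0,2](3) P2=[1,8,2,8,4,4](1)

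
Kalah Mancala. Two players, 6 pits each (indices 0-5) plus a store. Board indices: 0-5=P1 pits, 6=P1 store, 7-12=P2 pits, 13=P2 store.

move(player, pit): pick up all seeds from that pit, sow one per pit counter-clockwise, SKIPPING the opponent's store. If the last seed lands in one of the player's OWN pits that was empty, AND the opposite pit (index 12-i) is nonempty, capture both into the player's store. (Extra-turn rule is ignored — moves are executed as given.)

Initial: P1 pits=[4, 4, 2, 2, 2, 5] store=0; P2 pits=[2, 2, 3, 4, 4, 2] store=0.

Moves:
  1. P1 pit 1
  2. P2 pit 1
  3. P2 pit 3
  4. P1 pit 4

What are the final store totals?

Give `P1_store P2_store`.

Answer: 1 1

Derivation:
Move 1: P1 pit1 -> P1=[4,0,3,3,3,6](0) P2=[2,2,3,4,4,2](0)
Move 2: P2 pit1 -> P1=[4,0,3,3,3,6](0) P2=[2,0,4,5,4,2](0)
Move 3: P2 pit3 -> P1=[5,1,3,3,3,6](0) P2=[2,0,4,0,5,3](1)
Move 4: P1 pit4 -> P1=[5,1,3,3,0,7](1) P2=[3,0,4,0,5,3](1)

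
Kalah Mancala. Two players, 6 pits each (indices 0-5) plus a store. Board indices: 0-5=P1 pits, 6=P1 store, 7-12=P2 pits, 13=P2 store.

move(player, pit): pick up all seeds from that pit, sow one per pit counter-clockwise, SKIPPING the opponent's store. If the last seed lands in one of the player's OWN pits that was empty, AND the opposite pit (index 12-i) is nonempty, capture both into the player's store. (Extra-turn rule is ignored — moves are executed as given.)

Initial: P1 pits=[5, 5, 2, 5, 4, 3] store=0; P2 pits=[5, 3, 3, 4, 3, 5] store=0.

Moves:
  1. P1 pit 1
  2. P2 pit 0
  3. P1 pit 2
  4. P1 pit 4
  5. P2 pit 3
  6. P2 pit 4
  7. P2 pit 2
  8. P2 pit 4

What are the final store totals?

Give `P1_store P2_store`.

Answer: 2 3

Derivation:
Move 1: P1 pit1 -> P1=[5,0,3,6,5,4](1) P2=[5,3,3,4,3,5](0)
Move 2: P2 pit0 -> P1=[5,0,3,6,5,4](1) P2=[0,4,4,5,4,6](0)
Move 3: P1 pit2 -> P1=[5,0,0,7,6,5](1) P2=[0,4,4,5,4,6](0)
Move 4: P1 pit4 -> P1=[5,0,0,7,0,6](2) P2=[1,5,5,6,4,6](0)
Move 5: P2 pit3 -> P1=[6,1,1,7,0,6](2) P2=[1,5,5,0,5,7](1)
Move 6: P2 pit4 -> P1=[7,2,2,7,0,6](2) P2=[1,5,5,0,0,8](2)
Move 7: P2 pit2 -> P1=[8,2,2,7,0,6](2) P2=[1,5,0,1,1,9](3)
Move 8: P2 pit4 -> P1=[8,2,2,7,0,6](2) P2=[1,5,0,1,0,10](3)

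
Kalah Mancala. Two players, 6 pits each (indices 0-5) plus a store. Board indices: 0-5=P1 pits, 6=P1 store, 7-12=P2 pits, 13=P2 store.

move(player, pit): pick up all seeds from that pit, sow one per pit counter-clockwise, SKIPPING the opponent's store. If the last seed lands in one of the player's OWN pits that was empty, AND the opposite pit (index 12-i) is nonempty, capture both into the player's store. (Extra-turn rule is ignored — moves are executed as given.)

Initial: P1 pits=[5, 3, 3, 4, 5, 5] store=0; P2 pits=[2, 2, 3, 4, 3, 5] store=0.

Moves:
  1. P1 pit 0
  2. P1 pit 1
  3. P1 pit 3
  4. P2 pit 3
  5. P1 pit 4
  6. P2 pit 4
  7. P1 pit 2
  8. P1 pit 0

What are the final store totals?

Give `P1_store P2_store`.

Answer: 5 2

Derivation:
Move 1: P1 pit0 -> P1=[0,4,4,5,6,6](0) P2=[2,2,3,4,3,5](0)
Move 2: P1 pit1 -> P1=[0,0,5,6,7,7](0) P2=[2,2,3,4,3,5](0)
Move 3: P1 pit3 -> P1=[0,0,5,0,8,8](1) P2=[3,3,4,4,3,5](0)
Move 4: P2 pit3 -> P1=[1,0,5,0,8,8](1) P2=[3,3,4,0,4,6](1)
Move 5: P1 pit4 -> P1=[1,0,5,0,0,9](2) P2=[4,4,5,1,5,7](1)
Move 6: P2 pit4 -> P1=[2,1,6,0,0,9](2) P2=[4,4,5,1,0,8](2)
Move 7: P1 pit2 -> P1=[2,1,0,1,1,10](3) P2=[5,5,5,1,0,8](2)
Move 8: P1 pit0 -> P1=[0,2,0,1,1,10](5) P2=[5,5,5,0,0,8](2)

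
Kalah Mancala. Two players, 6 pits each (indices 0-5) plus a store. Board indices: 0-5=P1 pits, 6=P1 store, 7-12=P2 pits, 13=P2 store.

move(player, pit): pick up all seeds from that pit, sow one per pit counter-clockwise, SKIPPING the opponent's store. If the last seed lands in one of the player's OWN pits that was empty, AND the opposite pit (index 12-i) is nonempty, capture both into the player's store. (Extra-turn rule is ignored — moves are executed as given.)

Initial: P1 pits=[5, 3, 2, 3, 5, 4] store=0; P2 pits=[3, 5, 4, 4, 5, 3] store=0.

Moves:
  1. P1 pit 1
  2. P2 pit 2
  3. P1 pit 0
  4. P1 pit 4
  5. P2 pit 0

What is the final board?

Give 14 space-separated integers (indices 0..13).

Answer: 0 1 4 5 0 6 1 0 7 2 7 8 4 1

Derivation:
Move 1: P1 pit1 -> P1=[5,0,3,4,6,4](0) P2=[3,5,4,4,5,3](0)
Move 2: P2 pit2 -> P1=[5,0,3,4,6,4](0) P2=[3,5,0,5,6,4](1)
Move 3: P1 pit0 -> P1=[0,1,4,5,7,5](0) P2=[3,5,0,5,6,4](1)
Move 4: P1 pit4 -> P1=[0,1,4,5,0,6](1) P2=[4,6,1,6,7,4](1)
Move 5: P2 pit0 -> P1=[0,1,4,5,0,6](1) P2=[0,7,2,7,8,4](1)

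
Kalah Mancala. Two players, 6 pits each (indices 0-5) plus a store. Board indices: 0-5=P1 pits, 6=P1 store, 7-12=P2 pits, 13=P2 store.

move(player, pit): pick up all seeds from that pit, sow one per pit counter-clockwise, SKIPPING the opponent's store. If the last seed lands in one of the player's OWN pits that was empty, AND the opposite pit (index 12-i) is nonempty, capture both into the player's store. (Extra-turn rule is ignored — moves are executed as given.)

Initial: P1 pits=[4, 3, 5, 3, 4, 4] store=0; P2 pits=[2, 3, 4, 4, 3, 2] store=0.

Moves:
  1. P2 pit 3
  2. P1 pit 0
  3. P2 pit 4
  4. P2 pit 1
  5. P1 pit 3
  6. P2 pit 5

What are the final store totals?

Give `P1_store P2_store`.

Move 1: P2 pit3 -> P1=[5,3,5,3,4,4](0) P2=[2,3,4,0,4,3](1)
Move 2: P1 pit0 -> P1=[0,4,6,4,5,5](0) P2=[2,3,4,0,4,3](1)
Move 3: P2 pit4 -> P1=[1,5,6,4,5,5](0) P2=[2,3,4,0,0,4](2)
Move 4: P2 pit1 -> P1=[1,0,6,4,5,5](0) P2=[2,0,5,1,0,4](8)
Move 5: P1 pit3 -> P1=[1,0,6,0,6,6](1) P2=[3,0,5,1,0,4](8)
Move 6: P2 pit5 -> P1=[2,1,7,0,6,6](1) P2=[3,0,5,1,0,0](9)

Answer: 1 9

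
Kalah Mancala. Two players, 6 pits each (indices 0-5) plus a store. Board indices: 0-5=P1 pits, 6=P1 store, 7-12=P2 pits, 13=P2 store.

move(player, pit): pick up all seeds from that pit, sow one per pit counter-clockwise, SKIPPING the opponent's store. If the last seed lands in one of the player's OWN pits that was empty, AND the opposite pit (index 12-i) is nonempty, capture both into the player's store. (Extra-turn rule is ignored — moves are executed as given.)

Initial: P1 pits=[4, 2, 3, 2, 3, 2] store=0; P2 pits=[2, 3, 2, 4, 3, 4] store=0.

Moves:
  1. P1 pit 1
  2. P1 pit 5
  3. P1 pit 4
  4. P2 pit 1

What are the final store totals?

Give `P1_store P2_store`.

Move 1: P1 pit1 -> P1=[4,0,4,3,3,2](0) P2=[2,3,2,4,3,4](0)
Move 2: P1 pit5 -> P1=[4,0,4,3,3,0](1) P2=[3,3,2,4,3,4](0)
Move 3: P1 pit4 -> P1=[4,0,4,3,0,1](2) P2=[4,3,2,4,3,4](0)
Move 4: P2 pit1 -> P1=[4,0,4,3,0,1](2) P2=[4,0,3,5,4,4](0)

Answer: 2 0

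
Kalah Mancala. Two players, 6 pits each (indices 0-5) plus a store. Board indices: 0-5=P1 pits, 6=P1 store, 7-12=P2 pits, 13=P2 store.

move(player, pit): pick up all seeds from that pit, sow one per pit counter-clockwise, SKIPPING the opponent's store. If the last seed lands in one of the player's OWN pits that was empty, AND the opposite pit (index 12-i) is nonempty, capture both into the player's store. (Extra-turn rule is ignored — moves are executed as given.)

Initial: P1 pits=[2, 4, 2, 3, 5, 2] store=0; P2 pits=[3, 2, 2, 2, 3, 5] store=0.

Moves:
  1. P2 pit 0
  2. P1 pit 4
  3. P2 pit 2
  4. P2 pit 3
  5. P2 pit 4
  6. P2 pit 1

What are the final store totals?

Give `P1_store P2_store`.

Answer: 1 3

Derivation:
Move 1: P2 pit0 -> P1=[2,4,2,3,5,2](0) P2=[0,3,3,3,3,5](0)
Move 2: P1 pit4 -> P1=[2,4,2,3,0,3](1) P2=[1,4,4,3,3,5](0)
Move 3: P2 pit2 -> P1=[2,4,2,3,0,3](1) P2=[1,4,0,4,4,6](1)
Move 4: P2 pit3 -> P1=[3,4,2,3,0,3](1) P2=[1,4,0,0,5,7](2)
Move 5: P2 pit4 -> P1=[4,5,3,3,0,3](1) P2=[1,4,0,0,0,8](3)
Move 6: P2 pit1 -> P1=[4,5,3,3,0,3](1) P2=[1,0,1,1,1,9](3)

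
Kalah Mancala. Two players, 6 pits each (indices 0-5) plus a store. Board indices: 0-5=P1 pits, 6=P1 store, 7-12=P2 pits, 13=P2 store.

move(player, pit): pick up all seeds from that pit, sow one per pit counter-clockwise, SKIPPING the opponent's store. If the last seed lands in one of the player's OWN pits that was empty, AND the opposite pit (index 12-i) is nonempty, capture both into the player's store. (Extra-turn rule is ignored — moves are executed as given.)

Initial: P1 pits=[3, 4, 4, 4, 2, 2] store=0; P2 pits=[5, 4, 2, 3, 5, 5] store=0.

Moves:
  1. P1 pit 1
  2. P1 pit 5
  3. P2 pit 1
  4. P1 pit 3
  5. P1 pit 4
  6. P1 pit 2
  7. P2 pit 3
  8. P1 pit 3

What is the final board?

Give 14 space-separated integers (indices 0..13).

Answer: 4 0 0 0 2 3 4 9 2 3 0 7 7 2

Derivation:
Move 1: P1 pit1 -> P1=[3,0,5,5,3,3](0) P2=[5,4,2,3,5,5](0)
Move 2: P1 pit5 -> P1=[3,0,5,5,3,0](1) P2=[6,5,2,3,5,5](0)
Move 3: P2 pit1 -> P1=[3,0,5,5,3,0](1) P2=[6,0,3,4,6,6](1)
Move 4: P1 pit3 -> P1=[3,0,5,0,4,1](2) P2=[7,1,3,4,6,6](1)
Move 5: P1 pit4 -> P1=[3,0,5,0,0,2](3) P2=[8,2,3,4,6,6](1)
Move 6: P1 pit2 -> P1=[3,0,0,1,1,3](4) P2=[9,2,3,4,6,6](1)
Move 7: P2 pit3 -> P1=[4,0,0,1,1,3](4) P2=[9,2,3,0,7,7](2)
Move 8: P1 pit3 -> P1=[4,0,0,0,2,3](4) P2=[9,2,3,0,7,7](2)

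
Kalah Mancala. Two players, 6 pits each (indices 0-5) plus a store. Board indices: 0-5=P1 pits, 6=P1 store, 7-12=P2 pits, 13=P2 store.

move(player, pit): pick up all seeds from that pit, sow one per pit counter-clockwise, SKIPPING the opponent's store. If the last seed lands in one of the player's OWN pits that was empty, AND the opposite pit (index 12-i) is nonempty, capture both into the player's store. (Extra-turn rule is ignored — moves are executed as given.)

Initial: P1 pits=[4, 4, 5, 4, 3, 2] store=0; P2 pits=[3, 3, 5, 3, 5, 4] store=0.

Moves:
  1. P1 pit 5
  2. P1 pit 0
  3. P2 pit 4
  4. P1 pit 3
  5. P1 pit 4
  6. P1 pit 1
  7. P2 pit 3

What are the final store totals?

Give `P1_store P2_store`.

Answer: 4 2

Derivation:
Move 1: P1 pit5 -> P1=[4,4,5,4,3,0](1) P2=[4,3,5,3,5,4](0)
Move 2: P1 pit0 -> P1=[0,5,6,5,4,0](1) P2=[4,3,5,3,5,4](0)
Move 3: P2 pit4 -> P1=[1,6,7,5,4,0](1) P2=[4,3,5,3,0,5](1)
Move 4: P1 pit3 -> P1=[1,6,7,0,5,1](2) P2=[5,4,5,3,0,5](1)
Move 5: P1 pit4 -> P1=[1,6,7,0,0,2](3) P2=[6,5,6,3,0,5](1)
Move 6: P1 pit1 -> P1=[1,0,8,1,1,3](4) P2=[7,5,6,3,0,5](1)
Move 7: P2 pit3 -> P1=[1,0,8,1,1,3](4) P2=[7,5,6,0,1,6](2)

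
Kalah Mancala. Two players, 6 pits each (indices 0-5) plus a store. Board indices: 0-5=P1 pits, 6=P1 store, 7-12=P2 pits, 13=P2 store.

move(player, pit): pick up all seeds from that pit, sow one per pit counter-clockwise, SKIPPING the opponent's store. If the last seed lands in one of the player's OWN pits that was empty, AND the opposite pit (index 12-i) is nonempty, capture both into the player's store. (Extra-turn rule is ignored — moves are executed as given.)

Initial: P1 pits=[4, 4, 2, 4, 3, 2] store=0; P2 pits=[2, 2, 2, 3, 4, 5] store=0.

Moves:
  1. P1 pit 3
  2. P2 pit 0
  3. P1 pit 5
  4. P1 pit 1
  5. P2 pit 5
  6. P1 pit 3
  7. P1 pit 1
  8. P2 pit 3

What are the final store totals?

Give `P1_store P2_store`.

Move 1: P1 pit3 -> P1=[4,4,2,0,4,3](1) P2=[3,2,2,3,4,5](0)
Move 2: P2 pit0 -> P1=[4,4,2,0,4,3](1) P2=[0,3,3,4,4,5](0)
Move 3: P1 pit5 -> P1=[4,4,2,0,4,0](2) P2=[1,4,3,4,4,5](0)
Move 4: P1 pit1 -> P1=[4,0,3,1,5,0](4) P2=[0,4,3,4,4,5](0)
Move 5: P2 pit5 -> P1=[5,1,4,2,5,0](4) P2=[0,4,3,4,4,0](1)
Move 6: P1 pit3 -> P1=[5,1,4,0,6,1](4) P2=[0,4,3,4,4,0](1)
Move 7: P1 pit1 -> P1=[5,0,5,0,6,1](4) P2=[0,4,3,4,4,0](1)
Move 8: P2 pit3 -> P1=[6,0,5,0,6,1](4) P2=[0,4,3,0,5,1](2)

Answer: 4 2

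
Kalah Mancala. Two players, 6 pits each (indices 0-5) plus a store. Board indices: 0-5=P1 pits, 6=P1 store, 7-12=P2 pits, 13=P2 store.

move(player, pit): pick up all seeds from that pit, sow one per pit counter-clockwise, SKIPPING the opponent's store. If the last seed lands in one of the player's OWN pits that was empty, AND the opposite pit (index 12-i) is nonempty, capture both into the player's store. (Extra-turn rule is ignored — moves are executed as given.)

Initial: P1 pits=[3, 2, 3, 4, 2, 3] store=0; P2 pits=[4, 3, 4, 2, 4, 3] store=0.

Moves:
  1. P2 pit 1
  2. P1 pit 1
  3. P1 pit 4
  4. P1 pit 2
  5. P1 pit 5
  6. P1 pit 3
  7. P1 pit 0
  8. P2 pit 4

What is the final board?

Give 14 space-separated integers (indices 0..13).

Answer: 1 2 2 0 2 1 12 6 2 0 4 0 4 1

Derivation:
Move 1: P2 pit1 -> P1=[3,2,3,4,2,3](0) P2=[4,0,5,3,5,3](0)
Move 2: P1 pit1 -> P1=[3,0,4,5,2,3](0) P2=[4,0,5,3,5,3](0)
Move 3: P1 pit4 -> P1=[3,0,4,5,0,4](1) P2=[4,0,5,3,5,3](0)
Move 4: P1 pit2 -> P1=[3,0,0,6,1,5](2) P2=[4,0,5,3,5,3](0)
Move 5: P1 pit5 -> P1=[3,0,0,6,1,0](3) P2=[5,1,6,4,5,3](0)
Move 6: P1 pit3 -> P1=[3,0,0,0,2,1](4) P2=[6,2,7,4,5,3](0)
Move 7: P1 pit0 -> P1=[0,1,1,0,2,1](12) P2=[6,2,0,4,5,3](0)
Move 8: P2 pit4 -> P1=[1,2,2,0,2,1](12) P2=[6,2,0,4,0,4](1)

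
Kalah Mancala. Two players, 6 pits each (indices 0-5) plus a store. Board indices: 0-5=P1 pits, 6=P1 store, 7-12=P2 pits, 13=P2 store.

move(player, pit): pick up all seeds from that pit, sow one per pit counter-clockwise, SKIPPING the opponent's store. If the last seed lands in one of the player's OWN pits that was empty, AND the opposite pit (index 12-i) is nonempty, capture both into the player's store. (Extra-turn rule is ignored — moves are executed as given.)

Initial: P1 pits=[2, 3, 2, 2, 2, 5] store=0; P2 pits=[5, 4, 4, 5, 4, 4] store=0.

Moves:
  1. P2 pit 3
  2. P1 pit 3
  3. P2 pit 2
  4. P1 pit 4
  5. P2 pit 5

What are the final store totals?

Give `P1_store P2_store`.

Move 1: P2 pit3 -> P1=[3,4,2,2,2,5](0) P2=[5,4,4,0,5,5](1)
Move 2: P1 pit3 -> P1=[3,4,2,0,3,6](0) P2=[5,4,4,0,5,5](1)
Move 3: P2 pit2 -> P1=[3,4,2,0,3,6](0) P2=[5,4,0,1,6,6](2)
Move 4: P1 pit4 -> P1=[3,4,2,0,0,7](1) P2=[6,4,0,1,6,6](2)
Move 5: P2 pit5 -> P1=[4,5,3,1,1,7](1) P2=[6,4,0,1,6,0](3)

Answer: 1 3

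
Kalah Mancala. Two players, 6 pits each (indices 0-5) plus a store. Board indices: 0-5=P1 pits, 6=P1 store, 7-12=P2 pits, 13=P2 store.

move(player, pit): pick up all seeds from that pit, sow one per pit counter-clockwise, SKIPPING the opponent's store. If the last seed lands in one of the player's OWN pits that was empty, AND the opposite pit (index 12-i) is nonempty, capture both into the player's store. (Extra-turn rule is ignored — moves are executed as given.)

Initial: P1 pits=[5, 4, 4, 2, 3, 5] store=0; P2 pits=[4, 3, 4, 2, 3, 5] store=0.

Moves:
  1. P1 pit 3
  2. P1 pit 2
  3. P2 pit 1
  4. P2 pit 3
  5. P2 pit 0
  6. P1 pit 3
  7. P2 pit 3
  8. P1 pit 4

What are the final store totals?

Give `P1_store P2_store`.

Move 1: P1 pit3 -> P1=[5,4,4,0,4,6](0) P2=[4,3,4,2,3,5](0)
Move 2: P1 pit2 -> P1=[5,4,0,1,5,7](1) P2=[4,3,4,2,3,5](0)
Move 3: P2 pit1 -> P1=[5,4,0,1,5,7](1) P2=[4,0,5,3,4,5](0)
Move 4: P2 pit3 -> P1=[5,4,0,1,5,7](1) P2=[4,0,5,0,5,6](1)
Move 5: P2 pit0 -> P1=[5,4,0,1,5,7](1) P2=[0,1,6,1,6,6](1)
Move 6: P1 pit3 -> P1=[5,4,0,0,6,7](1) P2=[0,1,6,1,6,6](1)
Move 7: P2 pit3 -> P1=[5,4,0,0,6,7](1) P2=[0,1,6,0,7,6](1)
Move 8: P1 pit4 -> P1=[5,4,0,0,0,8](2) P2=[1,2,7,1,7,6](1)

Answer: 2 1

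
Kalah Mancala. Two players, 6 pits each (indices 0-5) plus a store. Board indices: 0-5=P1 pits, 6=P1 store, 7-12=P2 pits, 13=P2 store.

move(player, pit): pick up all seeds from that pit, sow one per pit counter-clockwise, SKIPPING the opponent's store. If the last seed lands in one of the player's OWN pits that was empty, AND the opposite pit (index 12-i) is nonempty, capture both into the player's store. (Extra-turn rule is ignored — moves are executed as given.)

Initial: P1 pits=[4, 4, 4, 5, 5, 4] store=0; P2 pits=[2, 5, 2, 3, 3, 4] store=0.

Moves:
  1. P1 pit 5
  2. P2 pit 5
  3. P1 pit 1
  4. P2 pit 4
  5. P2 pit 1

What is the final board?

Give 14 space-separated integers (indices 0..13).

Answer: 7 0 6 6 6 1 2 3 0 4 4 1 2 3

Derivation:
Move 1: P1 pit5 -> P1=[4,4,4,5,5,0](1) P2=[3,6,3,3,3,4](0)
Move 2: P2 pit5 -> P1=[5,5,5,5,5,0](1) P2=[3,6,3,3,3,0](1)
Move 3: P1 pit1 -> P1=[5,0,6,6,6,1](2) P2=[3,6,3,3,3,0](1)
Move 4: P2 pit4 -> P1=[6,0,6,6,6,1](2) P2=[3,6,3,3,0,1](2)
Move 5: P2 pit1 -> P1=[7,0,6,6,6,1](2) P2=[3,0,4,4,1,2](3)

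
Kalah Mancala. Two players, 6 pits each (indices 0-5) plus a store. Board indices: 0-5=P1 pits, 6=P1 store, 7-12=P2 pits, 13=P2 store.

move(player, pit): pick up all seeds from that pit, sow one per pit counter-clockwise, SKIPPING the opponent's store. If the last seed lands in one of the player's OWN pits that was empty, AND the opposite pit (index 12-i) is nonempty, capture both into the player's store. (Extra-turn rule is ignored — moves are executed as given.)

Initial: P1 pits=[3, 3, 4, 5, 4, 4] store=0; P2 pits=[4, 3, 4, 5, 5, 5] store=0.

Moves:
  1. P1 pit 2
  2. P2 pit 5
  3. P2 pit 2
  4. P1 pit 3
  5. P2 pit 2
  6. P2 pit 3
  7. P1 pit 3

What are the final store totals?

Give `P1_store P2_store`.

Move 1: P1 pit2 -> P1=[3,3,0,6,5,5](1) P2=[4,3,4,5,5,5](0)
Move 2: P2 pit5 -> P1=[4,4,1,7,5,5](1) P2=[4,3,4,5,5,0](1)
Move 3: P2 pit2 -> P1=[4,4,1,7,5,5](1) P2=[4,3,0,6,6,1](2)
Move 4: P1 pit3 -> P1=[4,4,1,0,6,6](2) P2=[5,4,1,7,6,1](2)
Move 5: P2 pit2 -> P1=[4,4,1,0,6,6](2) P2=[5,4,0,8,6,1](2)
Move 6: P2 pit3 -> P1=[5,5,2,1,7,6](2) P2=[5,4,0,0,7,2](3)
Move 7: P1 pit3 -> P1=[5,5,2,0,8,6](2) P2=[5,4,0,0,7,2](3)

Answer: 2 3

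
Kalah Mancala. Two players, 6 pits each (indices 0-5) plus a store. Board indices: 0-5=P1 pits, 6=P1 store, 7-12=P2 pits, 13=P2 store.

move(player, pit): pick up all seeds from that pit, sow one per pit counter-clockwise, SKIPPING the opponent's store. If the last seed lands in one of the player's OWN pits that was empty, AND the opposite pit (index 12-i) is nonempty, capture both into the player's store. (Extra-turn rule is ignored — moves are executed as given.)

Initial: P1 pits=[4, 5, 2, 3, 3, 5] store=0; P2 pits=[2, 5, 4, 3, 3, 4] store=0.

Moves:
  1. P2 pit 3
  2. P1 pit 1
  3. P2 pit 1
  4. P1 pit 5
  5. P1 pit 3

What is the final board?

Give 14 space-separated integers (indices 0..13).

Answer: 4 0 3 0 5 1 3 4 1 6 2 6 6 2

Derivation:
Move 1: P2 pit3 -> P1=[4,5,2,3,3,5](0) P2=[2,5,4,0,4,5](1)
Move 2: P1 pit1 -> P1=[4,0,3,4,4,6](1) P2=[2,5,4,0,4,5](1)
Move 3: P2 pit1 -> P1=[4,0,3,4,4,6](1) P2=[2,0,5,1,5,6](2)
Move 4: P1 pit5 -> P1=[4,0,3,4,4,0](2) P2=[3,1,6,2,6,6](2)
Move 5: P1 pit3 -> P1=[4,0,3,0,5,1](3) P2=[4,1,6,2,6,6](2)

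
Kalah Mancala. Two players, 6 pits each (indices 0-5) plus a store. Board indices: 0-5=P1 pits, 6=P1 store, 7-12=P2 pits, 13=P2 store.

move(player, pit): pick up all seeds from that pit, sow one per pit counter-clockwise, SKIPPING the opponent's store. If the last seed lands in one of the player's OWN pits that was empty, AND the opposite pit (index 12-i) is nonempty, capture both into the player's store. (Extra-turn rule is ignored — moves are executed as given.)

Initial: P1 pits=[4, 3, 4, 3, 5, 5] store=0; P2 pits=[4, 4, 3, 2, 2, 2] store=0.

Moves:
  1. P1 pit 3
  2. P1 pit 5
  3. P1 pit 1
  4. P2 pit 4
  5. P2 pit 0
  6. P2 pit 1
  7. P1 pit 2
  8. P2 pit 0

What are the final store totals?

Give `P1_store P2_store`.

Answer: 3 11

Derivation:
Move 1: P1 pit3 -> P1=[4,3,4,0,6,6](1) P2=[4,4,3,2,2,2](0)
Move 2: P1 pit5 -> P1=[4,3,4,0,6,0](2) P2=[5,5,4,3,3,2](0)
Move 3: P1 pit1 -> P1=[4,0,5,1,7,0](2) P2=[5,5,4,3,3,2](0)
Move 4: P2 pit4 -> P1=[5,0,5,1,7,0](2) P2=[5,5,4,3,0,3](1)
Move 5: P2 pit0 -> P1=[5,0,5,1,7,0](2) P2=[0,6,5,4,1,4](1)
Move 6: P2 pit1 -> P1=[6,0,5,1,7,0](2) P2=[0,0,6,5,2,5](2)
Move 7: P1 pit2 -> P1=[6,0,0,2,8,1](3) P2=[1,0,6,5,2,5](2)
Move 8: P2 pit0 -> P1=[6,0,0,2,0,1](3) P2=[0,0,6,5,2,5](11)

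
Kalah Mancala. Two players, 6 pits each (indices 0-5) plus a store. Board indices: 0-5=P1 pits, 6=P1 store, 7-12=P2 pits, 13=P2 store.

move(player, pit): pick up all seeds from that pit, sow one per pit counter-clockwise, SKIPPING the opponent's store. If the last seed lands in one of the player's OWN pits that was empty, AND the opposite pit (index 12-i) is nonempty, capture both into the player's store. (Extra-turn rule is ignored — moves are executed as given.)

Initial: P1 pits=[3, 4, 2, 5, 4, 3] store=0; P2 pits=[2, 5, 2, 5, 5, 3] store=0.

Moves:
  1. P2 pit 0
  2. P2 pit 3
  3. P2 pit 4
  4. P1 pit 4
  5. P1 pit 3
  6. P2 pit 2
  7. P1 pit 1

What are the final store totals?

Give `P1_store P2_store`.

Answer: 3 3

Derivation:
Move 1: P2 pit0 -> P1=[3,4,2,5,4,3](0) P2=[0,6,3,5,5,3](0)
Move 2: P2 pit3 -> P1=[4,5,2,5,4,3](0) P2=[0,6,3,0,6,4](1)
Move 3: P2 pit4 -> P1=[5,6,3,6,4,3](0) P2=[0,6,3,0,0,5](2)
Move 4: P1 pit4 -> P1=[5,6,3,6,0,4](1) P2=[1,7,3,0,0,5](2)
Move 5: P1 pit3 -> P1=[5,6,3,0,1,5](2) P2=[2,8,4,0,0,5](2)
Move 6: P2 pit2 -> P1=[5,6,3,0,1,5](2) P2=[2,8,0,1,1,6](3)
Move 7: P1 pit1 -> P1=[5,0,4,1,2,6](3) P2=[3,8,0,1,1,6](3)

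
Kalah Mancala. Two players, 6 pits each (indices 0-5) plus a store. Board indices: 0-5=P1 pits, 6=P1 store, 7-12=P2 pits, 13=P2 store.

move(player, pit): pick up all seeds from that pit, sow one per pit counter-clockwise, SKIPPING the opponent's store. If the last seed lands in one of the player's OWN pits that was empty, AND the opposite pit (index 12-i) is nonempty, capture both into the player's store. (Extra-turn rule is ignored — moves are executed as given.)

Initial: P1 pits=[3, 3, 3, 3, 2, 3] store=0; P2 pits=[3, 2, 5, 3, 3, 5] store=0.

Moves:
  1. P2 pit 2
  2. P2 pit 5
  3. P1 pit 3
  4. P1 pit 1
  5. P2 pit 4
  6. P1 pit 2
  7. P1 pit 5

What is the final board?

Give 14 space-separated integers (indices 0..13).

Move 1: P2 pit2 -> P1=[4,3,3,3,2,3](0) P2=[3,2,0,4,4,6](1)
Move 2: P2 pit5 -> P1=[5,4,4,4,3,3](0) P2=[3,2,0,4,4,0](2)
Move 3: P1 pit3 -> P1=[5,4,4,0,4,4](1) P2=[4,2,0,4,4,0](2)
Move 4: P1 pit1 -> P1=[5,0,5,1,5,5](1) P2=[4,2,0,4,4,0](2)
Move 5: P2 pit4 -> P1=[6,1,5,1,5,5](1) P2=[4,2,0,4,0,1](3)
Move 6: P1 pit2 -> P1=[6,1,0,2,6,6](2) P2=[5,2,0,4,0,1](3)
Move 7: P1 pit5 -> P1=[6,1,0,2,6,0](3) P2=[6,3,1,5,1,1](3)

Answer: 6 1 0 2 6 0 3 6 3 1 5 1 1 3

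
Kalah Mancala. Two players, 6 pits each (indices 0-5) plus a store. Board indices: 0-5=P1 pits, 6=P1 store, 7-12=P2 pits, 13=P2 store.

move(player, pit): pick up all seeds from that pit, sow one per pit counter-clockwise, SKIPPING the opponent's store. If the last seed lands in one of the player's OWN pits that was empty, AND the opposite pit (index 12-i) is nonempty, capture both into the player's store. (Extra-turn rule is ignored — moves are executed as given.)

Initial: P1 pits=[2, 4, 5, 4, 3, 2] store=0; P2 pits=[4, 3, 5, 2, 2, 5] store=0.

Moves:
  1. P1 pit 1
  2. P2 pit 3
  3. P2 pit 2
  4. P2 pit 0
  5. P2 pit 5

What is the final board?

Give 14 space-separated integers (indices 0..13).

Move 1: P1 pit1 -> P1=[2,0,6,5,4,3](0) P2=[4,3,5,2,2,5](0)
Move 2: P2 pit3 -> P1=[2,0,6,5,4,3](0) P2=[4,3,5,0,3,6](0)
Move 3: P2 pit2 -> P1=[3,0,6,5,4,3](0) P2=[4,3,0,1,4,7](1)
Move 4: P2 pit0 -> P1=[3,0,6,5,4,3](0) P2=[0,4,1,2,5,7](1)
Move 5: P2 pit5 -> P1=[4,1,7,6,5,4](0) P2=[0,4,1,2,5,0](2)

Answer: 4 1 7 6 5 4 0 0 4 1 2 5 0 2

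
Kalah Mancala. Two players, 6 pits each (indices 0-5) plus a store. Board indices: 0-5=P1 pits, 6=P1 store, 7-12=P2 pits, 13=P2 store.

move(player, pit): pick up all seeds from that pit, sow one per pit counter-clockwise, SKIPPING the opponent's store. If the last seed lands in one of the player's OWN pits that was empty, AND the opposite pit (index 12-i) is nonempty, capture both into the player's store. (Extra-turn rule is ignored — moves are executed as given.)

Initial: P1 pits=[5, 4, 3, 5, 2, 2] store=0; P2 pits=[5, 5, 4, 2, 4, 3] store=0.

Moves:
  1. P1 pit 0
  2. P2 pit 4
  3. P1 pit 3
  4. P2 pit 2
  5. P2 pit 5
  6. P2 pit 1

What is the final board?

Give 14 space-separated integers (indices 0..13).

Move 1: P1 pit0 -> P1=[0,5,4,6,3,3](0) P2=[5,5,4,2,4,3](0)
Move 2: P2 pit4 -> P1=[1,6,4,6,3,3](0) P2=[5,5,4,2,0,4](1)
Move 3: P1 pit3 -> P1=[1,6,4,0,4,4](1) P2=[6,6,5,2,0,4](1)
Move 4: P2 pit2 -> P1=[2,6,4,0,4,4](1) P2=[6,6,0,3,1,5](2)
Move 5: P2 pit5 -> P1=[3,7,5,1,4,4](1) P2=[6,6,0,3,1,0](3)
Move 6: P2 pit1 -> P1=[4,7,5,1,4,4](1) P2=[6,0,1,4,2,1](4)

Answer: 4 7 5 1 4 4 1 6 0 1 4 2 1 4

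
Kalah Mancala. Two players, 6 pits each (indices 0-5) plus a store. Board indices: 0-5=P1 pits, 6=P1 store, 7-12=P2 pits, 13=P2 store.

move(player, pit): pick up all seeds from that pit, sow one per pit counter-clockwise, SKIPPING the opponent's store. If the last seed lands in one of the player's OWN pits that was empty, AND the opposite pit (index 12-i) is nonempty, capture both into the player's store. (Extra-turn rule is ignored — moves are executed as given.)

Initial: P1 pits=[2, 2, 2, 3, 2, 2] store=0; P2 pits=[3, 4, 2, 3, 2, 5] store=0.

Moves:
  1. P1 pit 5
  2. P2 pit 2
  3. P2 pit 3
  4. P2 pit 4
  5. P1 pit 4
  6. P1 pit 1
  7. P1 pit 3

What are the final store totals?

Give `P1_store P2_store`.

Answer: 8 2

Derivation:
Move 1: P1 pit5 -> P1=[2,2,2,3,2,0](1) P2=[4,4,2,3,2,5](0)
Move 2: P2 pit2 -> P1=[2,2,2,3,2,0](1) P2=[4,4,0,4,3,5](0)
Move 3: P2 pit3 -> P1=[3,2,2,3,2,0](1) P2=[4,4,0,0,4,6](1)
Move 4: P2 pit4 -> P1=[4,3,2,3,2,0](1) P2=[4,4,0,0,0,7](2)
Move 5: P1 pit4 -> P1=[4,3,2,3,0,1](2) P2=[4,4,0,0,0,7](2)
Move 6: P1 pit1 -> P1=[4,0,3,4,0,1](7) P2=[4,0,0,0,0,7](2)
Move 7: P1 pit3 -> P1=[4,0,3,0,1,2](8) P2=[5,0,0,0,0,7](2)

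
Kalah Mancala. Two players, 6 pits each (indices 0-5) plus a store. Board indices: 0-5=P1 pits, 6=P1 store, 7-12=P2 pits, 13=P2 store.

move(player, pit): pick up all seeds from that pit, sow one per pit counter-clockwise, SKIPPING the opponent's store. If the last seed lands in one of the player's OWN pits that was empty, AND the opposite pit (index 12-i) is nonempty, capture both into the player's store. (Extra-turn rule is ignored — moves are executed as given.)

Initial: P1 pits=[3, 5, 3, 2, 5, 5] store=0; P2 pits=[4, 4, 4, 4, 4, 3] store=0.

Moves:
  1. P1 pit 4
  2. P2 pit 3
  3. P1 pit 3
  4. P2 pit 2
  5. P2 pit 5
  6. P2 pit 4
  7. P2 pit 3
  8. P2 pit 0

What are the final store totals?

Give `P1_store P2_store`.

Move 1: P1 pit4 -> P1=[3,5,3,2,0,6](1) P2=[5,5,5,4,4,3](0)
Move 2: P2 pit3 -> P1=[4,5,3,2,0,6](1) P2=[5,5,5,0,5,4](1)
Move 3: P1 pit3 -> P1=[4,5,3,0,1,7](1) P2=[5,5,5,0,5,4](1)
Move 4: P2 pit2 -> P1=[5,5,3,0,1,7](1) P2=[5,5,0,1,6,5](2)
Move 5: P2 pit5 -> P1=[6,6,4,1,1,7](1) P2=[5,5,0,1,6,0](3)
Move 6: P2 pit4 -> P1=[7,7,5,2,1,7](1) P2=[5,5,0,1,0,1](4)
Move 7: P2 pit3 -> P1=[7,0,5,2,1,7](1) P2=[5,5,0,0,0,1](12)
Move 8: P2 pit0 -> P1=[7,0,5,2,1,7](1) P2=[0,6,1,1,1,2](12)

Answer: 1 12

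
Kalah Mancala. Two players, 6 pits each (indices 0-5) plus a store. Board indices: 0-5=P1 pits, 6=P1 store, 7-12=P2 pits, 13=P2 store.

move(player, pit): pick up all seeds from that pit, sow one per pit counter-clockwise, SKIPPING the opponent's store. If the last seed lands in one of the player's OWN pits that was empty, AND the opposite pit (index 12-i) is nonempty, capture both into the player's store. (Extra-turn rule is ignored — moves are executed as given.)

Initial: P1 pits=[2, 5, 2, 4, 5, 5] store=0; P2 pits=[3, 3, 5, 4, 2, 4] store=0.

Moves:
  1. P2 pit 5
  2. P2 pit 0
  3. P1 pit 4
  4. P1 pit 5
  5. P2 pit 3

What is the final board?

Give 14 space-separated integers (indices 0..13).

Move 1: P2 pit5 -> P1=[3,6,3,4,5,5](0) P2=[3,3,5,4,2,0](1)
Move 2: P2 pit0 -> P1=[3,6,3,4,5,5](0) P2=[0,4,6,5,2,0](1)
Move 3: P1 pit4 -> P1=[3,6,3,4,0,6](1) P2=[1,5,7,5,2,0](1)
Move 4: P1 pit5 -> P1=[3,6,3,4,0,0](2) P2=[2,6,8,6,3,0](1)
Move 5: P2 pit3 -> P1=[4,7,4,4,0,0](2) P2=[2,6,8,0,4,1](2)

Answer: 4 7 4 4 0 0 2 2 6 8 0 4 1 2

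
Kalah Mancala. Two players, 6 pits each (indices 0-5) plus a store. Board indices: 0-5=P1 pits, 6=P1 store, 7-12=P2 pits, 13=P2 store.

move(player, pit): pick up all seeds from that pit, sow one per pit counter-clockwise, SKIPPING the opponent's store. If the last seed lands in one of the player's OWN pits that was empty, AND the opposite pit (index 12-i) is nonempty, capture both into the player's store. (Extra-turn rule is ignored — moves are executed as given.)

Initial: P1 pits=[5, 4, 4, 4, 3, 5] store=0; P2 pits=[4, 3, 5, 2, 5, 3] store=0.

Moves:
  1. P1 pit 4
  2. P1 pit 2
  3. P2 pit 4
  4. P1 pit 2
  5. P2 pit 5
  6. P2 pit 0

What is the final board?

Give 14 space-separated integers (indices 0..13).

Answer: 0 6 1 6 1 7 2 0 4 6 3 1 0 10

Derivation:
Move 1: P1 pit4 -> P1=[5,4,4,4,0,6](1) P2=[5,3,5,2,5,3](0)
Move 2: P1 pit2 -> P1=[5,4,0,5,1,7](2) P2=[5,3,5,2,5,3](0)
Move 3: P2 pit4 -> P1=[6,5,1,5,1,7](2) P2=[5,3,5,2,0,4](1)
Move 4: P1 pit2 -> P1=[6,5,0,6,1,7](2) P2=[5,3,5,2,0,4](1)
Move 5: P2 pit5 -> P1=[7,6,1,6,1,7](2) P2=[5,3,5,2,0,0](2)
Move 6: P2 pit0 -> P1=[0,6,1,6,1,7](2) P2=[0,4,6,3,1,0](10)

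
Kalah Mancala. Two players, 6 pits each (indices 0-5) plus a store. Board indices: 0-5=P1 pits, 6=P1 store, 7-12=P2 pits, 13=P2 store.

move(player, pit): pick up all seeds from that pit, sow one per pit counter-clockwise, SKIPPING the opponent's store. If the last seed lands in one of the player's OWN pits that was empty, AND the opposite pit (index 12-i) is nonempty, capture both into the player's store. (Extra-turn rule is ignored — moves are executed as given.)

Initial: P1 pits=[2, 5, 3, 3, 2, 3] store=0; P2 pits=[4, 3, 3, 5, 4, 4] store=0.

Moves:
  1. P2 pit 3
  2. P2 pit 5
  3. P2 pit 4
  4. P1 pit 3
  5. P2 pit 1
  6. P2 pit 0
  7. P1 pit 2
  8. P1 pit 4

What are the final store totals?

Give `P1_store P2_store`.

Move 1: P2 pit3 -> P1=[3,6,3,3,2,3](0) P2=[4,3,3,0,5,5](1)
Move 2: P2 pit5 -> P1=[4,7,4,4,2,3](0) P2=[4,3,3,0,5,0](2)
Move 3: P2 pit4 -> P1=[5,8,5,4,2,3](0) P2=[4,3,3,0,0,1](3)
Move 4: P1 pit3 -> P1=[5,8,5,0,3,4](1) P2=[5,3,3,0,0,1](3)
Move 5: P2 pit1 -> P1=[5,0,5,0,3,4](1) P2=[5,0,4,1,0,1](12)
Move 6: P2 pit0 -> P1=[5,0,5,0,3,4](1) P2=[0,1,5,2,1,2](12)
Move 7: P1 pit2 -> P1=[5,0,0,1,4,5](2) P2=[1,1,5,2,1,2](12)
Move 8: P1 pit4 -> P1=[5,0,0,1,0,6](3) P2=[2,2,5,2,1,2](12)

Answer: 3 12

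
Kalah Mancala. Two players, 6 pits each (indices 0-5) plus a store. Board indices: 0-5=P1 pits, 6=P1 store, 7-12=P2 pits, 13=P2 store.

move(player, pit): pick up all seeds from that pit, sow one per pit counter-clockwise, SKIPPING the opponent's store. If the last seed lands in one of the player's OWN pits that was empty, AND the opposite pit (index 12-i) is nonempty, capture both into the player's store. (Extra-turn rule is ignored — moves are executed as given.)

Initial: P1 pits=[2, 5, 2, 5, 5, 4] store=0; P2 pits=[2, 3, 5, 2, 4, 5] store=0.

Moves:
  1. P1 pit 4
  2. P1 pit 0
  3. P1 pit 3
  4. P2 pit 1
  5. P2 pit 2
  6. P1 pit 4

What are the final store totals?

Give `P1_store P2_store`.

Move 1: P1 pit4 -> P1=[2,5,2,5,0,5](1) P2=[3,4,6,2,4,5](0)
Move 2: P1 pit0 -> P1=[0,6,3,5,0,5](1) P2=[3,4,6,2,4,5](0)
Move 3: P1 pit3 -> P1=[0,6,3,0,1,6](2) P2=[4,5,6,2,4,5](0)
Move 4: P2 pit1 -> P1=[0,6,3,0,1,6](2) P2=[4,0,7,3,5,6](1)
Move 5: P2 pit2 -> P1=[1,7,4,0,1,6](2) P2=[4,0,0,4,6,7](2)
Move 6: P1 pit4 -> P1=[1,7,4,0,0,7](2) P2=[4,0,0,4,6,7](2)

Answer: 2 2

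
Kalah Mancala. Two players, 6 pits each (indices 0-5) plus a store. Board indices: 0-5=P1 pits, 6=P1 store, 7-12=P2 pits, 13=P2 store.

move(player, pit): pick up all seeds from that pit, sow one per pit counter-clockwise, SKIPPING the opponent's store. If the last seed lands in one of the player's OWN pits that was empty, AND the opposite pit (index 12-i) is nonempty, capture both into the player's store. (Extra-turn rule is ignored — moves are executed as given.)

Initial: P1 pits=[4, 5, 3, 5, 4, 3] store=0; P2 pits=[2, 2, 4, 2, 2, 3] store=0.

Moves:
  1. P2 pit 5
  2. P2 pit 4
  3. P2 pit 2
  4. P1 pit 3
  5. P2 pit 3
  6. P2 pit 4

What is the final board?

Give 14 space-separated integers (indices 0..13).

Move 1: P2 pit5 -> P1=[5,6,3,5,4,3](0) P2=[2,2,4,2,2,0](1)
Move 2: P2 pit4 -> P1=[5,6,3,5,4,3](0) P2=[2,2,4,2,0,1](2)
Move 3: P2 pit2 -> P1=[5,6,3,5,4,3](0) P2=[2,2,0,3,1,2](3)
Move 4: P1 pit3 -> P1=[5,6,3,0,5,4](1) P2=[3,3,0,3,1,2](3)
Move 5: P2 pit3 -> P1=[5,6,3,0,5,4](1) P2=[3,3,0,0,2,3](4)
Move 6: P2 pit4 -> P1=[5,6,3,0,5,4](1) P2=[3,3,0,0,0,4](5)

Answer: 5 6 3 0 5 4 1 3 3 0 0 0 4 5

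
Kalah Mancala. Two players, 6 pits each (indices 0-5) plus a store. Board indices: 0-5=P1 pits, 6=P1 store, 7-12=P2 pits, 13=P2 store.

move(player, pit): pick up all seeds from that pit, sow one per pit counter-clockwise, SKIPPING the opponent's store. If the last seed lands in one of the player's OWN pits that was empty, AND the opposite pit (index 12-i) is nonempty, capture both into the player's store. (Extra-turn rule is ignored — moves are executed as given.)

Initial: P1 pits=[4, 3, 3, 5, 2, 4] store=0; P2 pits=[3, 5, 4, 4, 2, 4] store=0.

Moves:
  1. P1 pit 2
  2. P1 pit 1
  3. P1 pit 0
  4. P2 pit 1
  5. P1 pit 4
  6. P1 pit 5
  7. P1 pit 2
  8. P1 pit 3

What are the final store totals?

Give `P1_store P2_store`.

Move 1: P1 pit2 -> P1=[4,3,0,6,3,5](0) P2=[3,5,4,4,2,4](0)
Move 2: P1 pit1 -> P1=[4,0,1,7,4,5](0) P2=[3,5,4,4,2,4](0)
Move 3: P1 pit0 -> P1=[0,1,2,8,5,5](0) P2=[3,5,4,4,2,4](0)
Move 4: P2 pit1 -> P1=[0,1,2,8,5,5](0) P2=[3,0,5,5,3,5](1)
Move 5: P1 pit4 -> P1=[0,1,2,8,0,6](1) P2=[4,1,6,5,3,5](1)
Move 6: P1 pit5 -> P1=[0,1,2,8,0,0](2) P2=[5,2,7,6,4,5](1)
Move 7: P1 pit2 -> P1=[0,1,0,9,0,0](5) P2=[5,0,7,6,4,5](1)
Move 8: P1 pit3 -> P1=[0,1,0,0,1,1](6) P2=[6,1,8,7,5,6](1)

Answer: 6 1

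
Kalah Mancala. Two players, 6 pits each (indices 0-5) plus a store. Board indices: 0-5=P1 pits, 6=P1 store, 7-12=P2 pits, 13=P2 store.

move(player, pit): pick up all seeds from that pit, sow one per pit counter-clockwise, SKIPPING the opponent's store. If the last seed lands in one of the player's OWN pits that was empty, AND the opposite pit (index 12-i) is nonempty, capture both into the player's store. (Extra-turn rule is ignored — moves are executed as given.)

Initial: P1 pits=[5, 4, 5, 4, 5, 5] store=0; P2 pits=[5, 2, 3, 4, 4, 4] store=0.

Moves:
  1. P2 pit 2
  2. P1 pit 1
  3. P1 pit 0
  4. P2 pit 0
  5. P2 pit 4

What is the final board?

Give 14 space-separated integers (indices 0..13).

Answer: 1 2 8 7 7 7 0 0 3 1 6 0 7 1

Derivation:
Move 1: P2 pit2 -> P1=[5,4,5,4,5,5](0) P2=[5,2,0,5,5,5](0)
Move 2: P1 pit1 -> P1=[5,0,6,5,6,6](0) P2=[5,2,0,5,5,5](0)
Move 3: P1 pit0 -> P1=[0,1,7,6,7,7](0) P2=[5,2,0,5,5,5](0)
Move 4: P2 pit0 -> P1=[0,1,7,6,7,7](0) P2=[0,3,1,6,6,6](0)
Move 5: P2 pit4 -> P1=[1,2,8,7,7,7](0) P2=[0,3,1,6,0,7](1)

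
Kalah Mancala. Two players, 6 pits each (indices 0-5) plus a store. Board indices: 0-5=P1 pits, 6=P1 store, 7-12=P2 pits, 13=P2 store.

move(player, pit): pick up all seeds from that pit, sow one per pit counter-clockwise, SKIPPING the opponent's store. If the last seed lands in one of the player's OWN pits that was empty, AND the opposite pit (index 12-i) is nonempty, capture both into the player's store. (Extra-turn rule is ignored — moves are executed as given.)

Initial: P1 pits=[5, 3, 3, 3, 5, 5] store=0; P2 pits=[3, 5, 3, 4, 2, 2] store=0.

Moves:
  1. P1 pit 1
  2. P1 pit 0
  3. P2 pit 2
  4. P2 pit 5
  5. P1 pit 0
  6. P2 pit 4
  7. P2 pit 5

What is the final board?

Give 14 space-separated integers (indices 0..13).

Answer: 1 3 5 5 7 6 0 3 5 0 5 0 0 3

Derivation:
Move 1: P1 pit1 -> P1=[5,0,4,4,6,5](0) P2=[3,5,3,4,2,2](0)
Move 2: P1 pit0 -> P1=[0,1,5,5,7,6](0) P2=[3,5,3,4,2,2](0)
Move 3: P2 pit2 -> P1=[0,1,5,5,7,6](0) P2=[3,5,0,5,3,3](0)
Move 4: P2 pit5 -> P1=[1,2,5,5,7,6](0) P2=[3,5,0,5,3,0](1)
Move 5: P1 pit0 -> P1=[0,3,5,5,7,6](0) P2=[3,5,0,5,3,0](1)
Move 6: P2 pit4 -> P1=[1,3,5,5,7,6](0) P2=[3,5,0,5,0,1](2)
Move 7: P2 pit5 -> P1=[1,3,5,5,7,6](0) P2=[3,5,0,5,0,0](3)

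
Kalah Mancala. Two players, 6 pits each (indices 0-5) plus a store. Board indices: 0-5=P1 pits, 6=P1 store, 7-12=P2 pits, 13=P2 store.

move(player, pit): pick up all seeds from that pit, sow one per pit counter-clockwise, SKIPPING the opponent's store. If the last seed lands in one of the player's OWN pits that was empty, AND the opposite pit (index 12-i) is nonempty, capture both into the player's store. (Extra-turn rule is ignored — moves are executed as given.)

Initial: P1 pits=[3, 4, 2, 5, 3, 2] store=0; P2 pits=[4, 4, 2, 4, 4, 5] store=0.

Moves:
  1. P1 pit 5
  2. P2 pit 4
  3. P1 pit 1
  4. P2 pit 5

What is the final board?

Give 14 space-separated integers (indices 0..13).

Answer: 5 1 4 7 5 1 2 5 4 2 4 0 0 2

Derivation:
Move 1: P1 pit5 -> P1=[3,4,2,5,3,0](1) P2=[5,4,2,4,4,5](0)
Move 2: P2 pit4 -> P1=[4,5,2,5,3,0](1) P2=[5,4,2,4,0,6](1)
Move 3: P1 pit1 -> P1=[4,0,3,6,4,1](2) P2=[5,4,2,4,0,6](1)
Move 4: P2 pit5 -> P1=[5,1,4,7,5,1](2) P2=[5,4,2,4,0,0](2)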